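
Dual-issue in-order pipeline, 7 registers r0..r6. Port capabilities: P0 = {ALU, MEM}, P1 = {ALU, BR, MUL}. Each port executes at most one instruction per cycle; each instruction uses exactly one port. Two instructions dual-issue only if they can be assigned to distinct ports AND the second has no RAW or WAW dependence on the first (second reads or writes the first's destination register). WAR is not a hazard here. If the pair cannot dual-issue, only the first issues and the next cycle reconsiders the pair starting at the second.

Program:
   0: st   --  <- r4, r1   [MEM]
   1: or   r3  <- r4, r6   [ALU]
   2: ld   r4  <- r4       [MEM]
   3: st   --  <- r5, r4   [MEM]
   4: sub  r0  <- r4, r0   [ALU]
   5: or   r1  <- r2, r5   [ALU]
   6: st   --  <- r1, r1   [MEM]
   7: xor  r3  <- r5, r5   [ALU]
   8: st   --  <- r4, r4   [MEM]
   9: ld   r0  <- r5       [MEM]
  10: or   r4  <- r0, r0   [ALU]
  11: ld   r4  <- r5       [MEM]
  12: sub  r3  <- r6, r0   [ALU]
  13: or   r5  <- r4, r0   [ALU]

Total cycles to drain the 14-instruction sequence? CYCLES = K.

0. st;or @i0&i1  | pair
1. ld @i2  | no-port MEM/MEM
2. st;sub @i3&i4  | pair
3. or @i5  | RAW r1
4. st;xor @i6&i7  | pair
5. st @i8  | no-port MEM/MEM
6. ld @i9  | RAW r0
7. or @i10  | WAW r4
8. ld;sub @i11&i12  | pair
9. or @i13  | tail

CYCLES = 10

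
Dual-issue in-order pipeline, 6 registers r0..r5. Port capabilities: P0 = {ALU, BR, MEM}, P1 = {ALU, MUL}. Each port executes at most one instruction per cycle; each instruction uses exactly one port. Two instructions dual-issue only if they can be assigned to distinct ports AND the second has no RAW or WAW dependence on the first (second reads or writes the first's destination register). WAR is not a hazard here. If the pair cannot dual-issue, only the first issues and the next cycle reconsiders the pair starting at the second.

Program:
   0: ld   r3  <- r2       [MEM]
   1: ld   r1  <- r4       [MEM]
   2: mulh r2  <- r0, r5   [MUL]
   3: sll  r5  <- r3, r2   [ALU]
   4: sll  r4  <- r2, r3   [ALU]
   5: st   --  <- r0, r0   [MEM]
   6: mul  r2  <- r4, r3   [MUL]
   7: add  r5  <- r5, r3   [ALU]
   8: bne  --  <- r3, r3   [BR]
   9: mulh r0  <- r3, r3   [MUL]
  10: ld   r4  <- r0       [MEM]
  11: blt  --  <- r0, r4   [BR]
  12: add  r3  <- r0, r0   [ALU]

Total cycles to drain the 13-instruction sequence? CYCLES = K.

  cy0 -> i0 (ld.MEM) no-port MEM/MEM
  cy1 -> i1/i2 (ld.MEM;mulh.MUL) dual
  cy2 -> i3/i4 (sll.ALU;sll.ALU) dual
  cy3 -> i5/i6 (st.MEM;mul.MUL) dual
  cy4 -> i7/i8 (add.ALU;bne.BR) dual
  cy5 -> i9 (mulh.MUL) RAW r0
  cy6 -> i10 (ld.MEM) no-port MEM/BR
  cy7 -> i11/i12 (blt.BR;add.ALU) dual

CYCLES = 8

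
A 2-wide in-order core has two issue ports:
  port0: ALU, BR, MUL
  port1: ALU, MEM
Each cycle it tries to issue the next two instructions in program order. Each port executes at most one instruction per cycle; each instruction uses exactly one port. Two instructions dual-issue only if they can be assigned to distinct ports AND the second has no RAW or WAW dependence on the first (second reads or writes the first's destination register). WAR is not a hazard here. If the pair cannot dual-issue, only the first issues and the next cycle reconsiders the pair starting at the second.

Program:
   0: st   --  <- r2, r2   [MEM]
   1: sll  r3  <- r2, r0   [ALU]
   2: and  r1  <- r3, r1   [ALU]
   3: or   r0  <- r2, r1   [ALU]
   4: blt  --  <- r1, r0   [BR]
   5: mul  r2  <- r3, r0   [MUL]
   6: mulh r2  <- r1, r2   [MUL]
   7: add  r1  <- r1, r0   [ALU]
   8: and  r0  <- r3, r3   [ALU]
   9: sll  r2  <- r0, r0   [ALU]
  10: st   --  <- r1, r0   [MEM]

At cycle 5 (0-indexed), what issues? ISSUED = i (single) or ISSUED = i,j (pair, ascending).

  cy0 -> i0,i1 (st.MEM/sll.ALU) 2-wide
  cy1 -> i2 (and.ALU) RAW r1
  cy2 -> i3 (or.ALU) RAW r0
  cy3 -> i4 (blt.BR) no-port BR/MUL
  cy4 -> i5 (mul.MUL) no-port MUL/MUL
  cy5 -> i6,i7 (mulh.MUL/add.ALU) 2-wide
  cy6 -> i8 (and.ALU) RAW r0
  cy7 -> i9,i10 (sll.ALU/st.MEM) 2-wide

ISSUED = 6,7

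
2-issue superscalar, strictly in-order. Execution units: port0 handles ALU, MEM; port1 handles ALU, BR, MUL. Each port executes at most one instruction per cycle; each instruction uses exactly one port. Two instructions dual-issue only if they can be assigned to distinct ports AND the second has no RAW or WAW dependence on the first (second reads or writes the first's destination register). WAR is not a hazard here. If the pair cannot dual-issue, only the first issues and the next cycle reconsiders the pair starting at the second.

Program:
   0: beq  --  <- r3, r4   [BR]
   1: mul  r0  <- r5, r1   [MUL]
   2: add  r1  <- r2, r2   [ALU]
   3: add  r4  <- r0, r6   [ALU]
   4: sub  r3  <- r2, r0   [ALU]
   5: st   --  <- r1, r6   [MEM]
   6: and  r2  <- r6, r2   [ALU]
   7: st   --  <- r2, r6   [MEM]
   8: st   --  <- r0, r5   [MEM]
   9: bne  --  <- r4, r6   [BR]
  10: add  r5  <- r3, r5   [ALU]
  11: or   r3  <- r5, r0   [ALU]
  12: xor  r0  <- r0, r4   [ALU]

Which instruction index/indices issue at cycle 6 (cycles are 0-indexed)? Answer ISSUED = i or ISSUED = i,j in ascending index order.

[0] i0  beq.BR  -- no-port BR/MUL
[1] i1+i2  mul.MUL;add.ALU  -- 2-wide
[2] i3+i4  add.ALU;sub.ALU  -- 2-wide
[3] i5+i6  st.MEM;and.ALU  -- 2-wide
[4] i7  st.MEM  -- no-port MEM/MEM
[5] i8+i9  st.MEM;bne.BR  -- 2-wide
[6] i10  add.ALU  -- RAW r5
[7] i11+i12  or.ALU;xor.ALU  -- 2-wide

ISSUED = 10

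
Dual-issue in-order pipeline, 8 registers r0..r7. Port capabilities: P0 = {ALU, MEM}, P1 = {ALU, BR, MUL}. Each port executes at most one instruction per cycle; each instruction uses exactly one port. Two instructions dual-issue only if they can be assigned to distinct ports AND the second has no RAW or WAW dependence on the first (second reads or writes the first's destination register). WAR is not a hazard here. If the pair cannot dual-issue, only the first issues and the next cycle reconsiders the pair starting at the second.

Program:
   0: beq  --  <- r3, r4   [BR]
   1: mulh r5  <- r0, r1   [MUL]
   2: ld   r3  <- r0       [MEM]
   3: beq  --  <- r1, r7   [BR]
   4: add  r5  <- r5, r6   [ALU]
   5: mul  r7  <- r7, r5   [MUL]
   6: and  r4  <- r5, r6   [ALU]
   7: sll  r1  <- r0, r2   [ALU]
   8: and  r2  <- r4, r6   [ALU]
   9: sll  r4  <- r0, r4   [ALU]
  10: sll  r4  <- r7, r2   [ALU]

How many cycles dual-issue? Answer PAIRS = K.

PAIRS = 4

t=0 i0:beq ; no-port BR/MUL
t=1 i1+i2:mulh/ld ; 2-wide
t=2 i3+i4:beq/add ; 2-wide
t=3 i5+i6:mul/and ; 2-wide
t=4 i7+i8:sll/and ; 2-wide
t=5 i9:sll ; WAW r4
t=6 i10:sll ; tail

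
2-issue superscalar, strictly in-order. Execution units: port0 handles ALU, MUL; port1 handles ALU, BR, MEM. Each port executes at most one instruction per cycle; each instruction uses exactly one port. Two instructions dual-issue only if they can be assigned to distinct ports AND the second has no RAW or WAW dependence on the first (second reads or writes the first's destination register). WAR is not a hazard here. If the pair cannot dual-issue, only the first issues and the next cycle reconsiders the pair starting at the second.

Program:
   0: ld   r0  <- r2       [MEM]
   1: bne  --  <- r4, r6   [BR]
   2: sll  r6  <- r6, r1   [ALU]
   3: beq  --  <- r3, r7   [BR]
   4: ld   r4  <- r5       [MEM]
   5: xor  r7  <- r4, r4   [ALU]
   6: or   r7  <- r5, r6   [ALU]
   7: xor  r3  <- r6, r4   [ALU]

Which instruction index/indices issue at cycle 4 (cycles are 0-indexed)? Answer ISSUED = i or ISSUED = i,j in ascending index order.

  cy0 -> i0 (ld) no-port MEM/BR
  cy1 -> i1&i2 (bne/sll) 2-wide
  cy2 -> i3 (beq) no-port BR/MEM
  cy3 -> i4 (ld) RAW r4
  cy4 -> i5 (xor) WAW r7
  cy5 -> i6&i7 (or/xor) 2-wide

ISSUED = 5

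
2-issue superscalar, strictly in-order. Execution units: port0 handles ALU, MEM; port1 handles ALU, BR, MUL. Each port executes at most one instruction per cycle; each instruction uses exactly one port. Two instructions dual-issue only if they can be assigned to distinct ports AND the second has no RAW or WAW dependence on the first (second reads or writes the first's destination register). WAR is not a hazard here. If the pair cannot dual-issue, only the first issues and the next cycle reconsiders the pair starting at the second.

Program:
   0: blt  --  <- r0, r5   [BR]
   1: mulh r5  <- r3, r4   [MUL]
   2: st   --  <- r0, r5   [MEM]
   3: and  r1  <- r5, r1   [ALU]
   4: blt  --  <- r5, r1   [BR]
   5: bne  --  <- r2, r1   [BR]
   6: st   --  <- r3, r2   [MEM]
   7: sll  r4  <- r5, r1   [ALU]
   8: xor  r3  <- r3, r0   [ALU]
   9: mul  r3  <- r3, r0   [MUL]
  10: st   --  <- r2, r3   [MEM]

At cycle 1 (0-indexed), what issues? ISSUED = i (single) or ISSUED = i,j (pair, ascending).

ISSUED = 1

[0] i0  blt.BR  -- no-port BR/MUL
[1] i1  mulh.MUL  -- RAW r5
[2] i2/i3  st.MEM and.ALU  -- pair
[3] i4  blt.BR  -- no-port BR/BR
[4] i5/i6  bne.BR st.MEM  -- pair
[5] i7/i8  sll.ALU xor.ALU  -- pair
[6] i9  mul.MUL  -- RAW r3
[7] i10  st.MEM  -- tail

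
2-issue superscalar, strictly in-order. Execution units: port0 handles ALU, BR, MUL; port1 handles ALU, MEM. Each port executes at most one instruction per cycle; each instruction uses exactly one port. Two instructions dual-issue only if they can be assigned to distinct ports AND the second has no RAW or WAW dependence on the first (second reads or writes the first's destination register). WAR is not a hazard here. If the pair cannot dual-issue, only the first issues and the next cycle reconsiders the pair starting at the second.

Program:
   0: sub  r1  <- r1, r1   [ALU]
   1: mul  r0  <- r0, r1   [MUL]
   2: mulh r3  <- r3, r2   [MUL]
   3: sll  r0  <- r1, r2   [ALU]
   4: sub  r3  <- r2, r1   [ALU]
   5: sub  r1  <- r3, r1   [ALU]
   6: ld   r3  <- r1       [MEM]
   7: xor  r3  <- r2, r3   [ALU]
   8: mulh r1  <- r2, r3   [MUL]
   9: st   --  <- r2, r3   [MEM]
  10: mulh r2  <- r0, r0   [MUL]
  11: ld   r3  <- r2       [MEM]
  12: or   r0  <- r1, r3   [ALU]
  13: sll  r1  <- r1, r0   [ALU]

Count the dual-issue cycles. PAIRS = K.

PAIRS = 2

#0 head=0: sub i0 RAW r1
#1 head=1: mul i1 no-port MUL/MUL
#2 head=2: mulh;sll i2+i3 pair
#3 head=4: sub i4 RAW r3
#4 head=5: sub i5 RAW r1
#5 head=6: ld i6 RAW+WAW r3
#6 head=7: xor i7 RAW r3
#7 head=8: mulh;st i8+i9 pair
#8 head=10: mulh i10 RAW r2
#9 head=11: ld i11 RAW r3
#10 head=12: or i12 RAW r0
#11 head=13: sll i13 tail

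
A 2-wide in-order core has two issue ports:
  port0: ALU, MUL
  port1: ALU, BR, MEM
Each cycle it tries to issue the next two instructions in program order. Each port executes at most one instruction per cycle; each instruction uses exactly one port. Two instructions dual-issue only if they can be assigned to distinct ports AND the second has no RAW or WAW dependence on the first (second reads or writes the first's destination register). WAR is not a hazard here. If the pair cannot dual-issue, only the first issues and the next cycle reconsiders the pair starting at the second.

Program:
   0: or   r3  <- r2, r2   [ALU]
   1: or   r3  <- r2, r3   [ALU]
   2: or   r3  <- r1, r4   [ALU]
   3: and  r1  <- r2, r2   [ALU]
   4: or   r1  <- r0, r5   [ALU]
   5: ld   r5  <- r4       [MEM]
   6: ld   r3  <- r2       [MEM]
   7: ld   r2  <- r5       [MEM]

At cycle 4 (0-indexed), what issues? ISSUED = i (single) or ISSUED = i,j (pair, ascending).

ISSUED = 6

t=0 i0:or.ALU ; RAW+WAW r3
t=1 i1:or.ALU ; WAW r3
t=2 i2+i3:or.ALU;and.ALU ; dual
t=3 i4+i5:or.ALU;ld.MEM ; dual
t=4 i6:ld.MEM ; no-port MEM/MEM
t=5 i7:ld.MEM ; tail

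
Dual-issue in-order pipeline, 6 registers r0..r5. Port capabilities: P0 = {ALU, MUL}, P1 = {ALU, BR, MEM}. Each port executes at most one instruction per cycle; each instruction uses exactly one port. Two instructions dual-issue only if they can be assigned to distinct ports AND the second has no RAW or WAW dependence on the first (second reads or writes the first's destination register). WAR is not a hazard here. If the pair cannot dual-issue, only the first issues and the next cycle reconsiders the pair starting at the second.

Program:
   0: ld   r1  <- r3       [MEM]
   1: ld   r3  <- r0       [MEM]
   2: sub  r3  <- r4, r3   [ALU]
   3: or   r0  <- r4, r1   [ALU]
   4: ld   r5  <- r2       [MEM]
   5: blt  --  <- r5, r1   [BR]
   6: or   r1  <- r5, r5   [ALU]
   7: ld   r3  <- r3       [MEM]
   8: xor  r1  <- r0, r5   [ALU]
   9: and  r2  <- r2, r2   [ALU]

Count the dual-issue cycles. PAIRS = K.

0. ld @i0  | no-port MEM/MEM
1. ld @i1  | RAW+WAW r3
2. sub/or @i2+i3  | pair
3. ld @i4  | no-port MEM/BR
4. blt/or @i5+i6  | pair
5. ld/xor @i7+i8  | pair
6. and @i9  | tail

PAIRS = 3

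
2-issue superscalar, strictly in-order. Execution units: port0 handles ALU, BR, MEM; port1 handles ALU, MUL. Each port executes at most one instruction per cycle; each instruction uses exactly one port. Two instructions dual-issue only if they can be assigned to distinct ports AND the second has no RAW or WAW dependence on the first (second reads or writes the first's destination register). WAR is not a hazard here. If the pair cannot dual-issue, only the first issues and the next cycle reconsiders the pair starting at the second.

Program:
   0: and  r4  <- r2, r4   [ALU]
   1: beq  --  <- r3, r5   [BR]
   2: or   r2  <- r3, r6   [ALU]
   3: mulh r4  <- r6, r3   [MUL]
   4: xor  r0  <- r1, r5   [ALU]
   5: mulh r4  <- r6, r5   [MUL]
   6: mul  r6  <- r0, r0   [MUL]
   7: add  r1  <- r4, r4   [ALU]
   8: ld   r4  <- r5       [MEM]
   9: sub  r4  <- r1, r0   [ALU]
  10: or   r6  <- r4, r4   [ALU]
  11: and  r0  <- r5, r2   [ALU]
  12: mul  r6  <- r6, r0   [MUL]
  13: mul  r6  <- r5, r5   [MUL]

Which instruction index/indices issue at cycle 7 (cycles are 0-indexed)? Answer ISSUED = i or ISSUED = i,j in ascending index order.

  cy0 -> i0/i1 (and.ALU/beq.BR) dual
  cy1 -> i2/i3 (or.ALU/mulh.MUL) dual
  cy2 -> i4/i5 (xor.ALU/mulh.MUL) dual
  cy3 -> i6/i7 (mul.MUL/add.ALU) dual
  cy4 -> i8 (ld.MEM) WAW r4
  cy5 -> i9 (sub.ALU) RAW r4
  cy6 -> i10/i11 (or.ALU/and.ALU) dual
  cy7 -> i12 (mul.MUL) no-port MUL/MUL
  cy8 -> i13 (mul.MUL) tail

ISSUED = 12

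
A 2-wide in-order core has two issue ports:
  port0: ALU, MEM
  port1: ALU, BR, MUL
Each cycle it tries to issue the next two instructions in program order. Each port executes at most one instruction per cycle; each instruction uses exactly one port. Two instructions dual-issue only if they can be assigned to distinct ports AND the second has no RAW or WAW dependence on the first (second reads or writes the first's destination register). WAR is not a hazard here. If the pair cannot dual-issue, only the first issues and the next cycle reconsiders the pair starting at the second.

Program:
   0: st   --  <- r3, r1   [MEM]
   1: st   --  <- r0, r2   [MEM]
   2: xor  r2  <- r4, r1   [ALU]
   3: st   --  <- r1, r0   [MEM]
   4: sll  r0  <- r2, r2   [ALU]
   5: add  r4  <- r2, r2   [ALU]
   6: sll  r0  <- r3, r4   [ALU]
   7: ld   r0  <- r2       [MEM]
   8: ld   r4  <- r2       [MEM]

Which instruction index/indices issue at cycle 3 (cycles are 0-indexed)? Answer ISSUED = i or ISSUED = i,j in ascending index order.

ISSUED = 5

#0 head=0: st i0 no-port MEM/MEM
#1 head=1: st/xor i1+i2 dual
#2 head=3: st/sll i3+i4 dual
#3 head=5: add i5 RAW r4
#4 head=6: sll i6 WAW r0
#5 head=7: ld i7 no-port MEM/MEM
#6 head=8: ld i8 tail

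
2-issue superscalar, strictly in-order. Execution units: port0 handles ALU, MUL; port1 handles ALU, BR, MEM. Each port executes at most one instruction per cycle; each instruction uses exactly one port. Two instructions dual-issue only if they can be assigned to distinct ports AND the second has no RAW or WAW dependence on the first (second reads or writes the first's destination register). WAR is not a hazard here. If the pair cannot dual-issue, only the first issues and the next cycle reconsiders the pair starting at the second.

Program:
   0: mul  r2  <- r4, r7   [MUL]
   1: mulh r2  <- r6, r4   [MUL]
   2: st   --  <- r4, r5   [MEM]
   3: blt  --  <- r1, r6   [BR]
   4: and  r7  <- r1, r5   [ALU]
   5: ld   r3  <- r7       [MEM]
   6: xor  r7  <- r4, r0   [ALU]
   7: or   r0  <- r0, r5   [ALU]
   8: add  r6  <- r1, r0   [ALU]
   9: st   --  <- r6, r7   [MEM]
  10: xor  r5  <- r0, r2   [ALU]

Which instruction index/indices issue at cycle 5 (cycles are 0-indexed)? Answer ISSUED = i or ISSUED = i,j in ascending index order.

ISSUED = 8

t=0 i0:mul ; no-port MUL/MUL
t=1 i1,i2:mulh;st ; dual
t=2 i3,i4:blt;and ; dual
t=3 i5,i6:ld;xor ; dual
t=4 i7:or ; RAW r0
t=5 i8:add ; RAW r6
t=6 i9,i10:st;xor ; dual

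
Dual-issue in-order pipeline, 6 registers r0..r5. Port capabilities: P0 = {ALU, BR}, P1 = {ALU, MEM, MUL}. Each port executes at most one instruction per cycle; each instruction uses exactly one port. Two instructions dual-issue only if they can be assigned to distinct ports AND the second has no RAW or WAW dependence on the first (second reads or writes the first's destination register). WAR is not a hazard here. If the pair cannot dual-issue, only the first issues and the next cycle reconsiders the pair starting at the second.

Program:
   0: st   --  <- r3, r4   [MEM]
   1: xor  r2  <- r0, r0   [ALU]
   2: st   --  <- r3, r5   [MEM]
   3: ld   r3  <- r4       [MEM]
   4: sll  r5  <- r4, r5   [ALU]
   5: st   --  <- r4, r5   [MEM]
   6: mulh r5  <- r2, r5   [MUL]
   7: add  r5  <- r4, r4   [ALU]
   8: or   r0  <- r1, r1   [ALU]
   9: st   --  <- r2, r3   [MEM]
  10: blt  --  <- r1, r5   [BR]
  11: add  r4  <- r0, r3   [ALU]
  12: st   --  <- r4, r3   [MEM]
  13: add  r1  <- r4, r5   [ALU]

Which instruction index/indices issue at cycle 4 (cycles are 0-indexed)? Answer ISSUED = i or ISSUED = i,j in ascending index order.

ISSUED = 6

#0 head=0: st.MEM xor.ALU i0,i1 2-wide
#1 head=2: st.MEM i2 no-port MEM/MEM
#2 head=3: ld.MEM sll.ALU i3,i4 2-wide
#3 head=5: st.MEM i5 no-port MEM/MUL
#4 head=6: mulh.MUL i6 WAW r5
#5 head=7: add.ALU or.ALU i7,i8 2-wide
#6 head=9: st.MEM blt.BR i9,i10 2-wide
#7 head=11: add.ALU i11 RAW r4
#8 head=12: st.MEM add.ALU i12,i13 2-wide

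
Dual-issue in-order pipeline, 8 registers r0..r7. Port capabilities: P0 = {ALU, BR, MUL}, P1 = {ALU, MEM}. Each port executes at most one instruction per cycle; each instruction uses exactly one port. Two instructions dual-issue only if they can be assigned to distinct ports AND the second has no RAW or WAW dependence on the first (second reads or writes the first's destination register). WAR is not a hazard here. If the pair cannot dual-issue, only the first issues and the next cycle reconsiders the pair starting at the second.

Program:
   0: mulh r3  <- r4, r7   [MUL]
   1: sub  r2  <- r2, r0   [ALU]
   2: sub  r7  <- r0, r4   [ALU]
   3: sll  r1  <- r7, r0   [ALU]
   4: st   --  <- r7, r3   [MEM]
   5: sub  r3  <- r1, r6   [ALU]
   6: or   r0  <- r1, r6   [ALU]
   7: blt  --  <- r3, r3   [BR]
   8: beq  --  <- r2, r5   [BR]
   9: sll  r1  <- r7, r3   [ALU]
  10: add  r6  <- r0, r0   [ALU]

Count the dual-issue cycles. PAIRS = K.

  cy0 -> i0,i1 (mulh/sub) pair
  cy1 -> i2 (sub) RAW r7
  cy2 -> i3,i4 (sll/st) pair
  cy3 -> i5,i6 (sub/or) pair
  cy4 -> i7 (blt) no-port BR/BR
  cy5 -> i8,i9 (beq/sll) pair
  cy6 -> i10 (add) tail

PAIRS = 4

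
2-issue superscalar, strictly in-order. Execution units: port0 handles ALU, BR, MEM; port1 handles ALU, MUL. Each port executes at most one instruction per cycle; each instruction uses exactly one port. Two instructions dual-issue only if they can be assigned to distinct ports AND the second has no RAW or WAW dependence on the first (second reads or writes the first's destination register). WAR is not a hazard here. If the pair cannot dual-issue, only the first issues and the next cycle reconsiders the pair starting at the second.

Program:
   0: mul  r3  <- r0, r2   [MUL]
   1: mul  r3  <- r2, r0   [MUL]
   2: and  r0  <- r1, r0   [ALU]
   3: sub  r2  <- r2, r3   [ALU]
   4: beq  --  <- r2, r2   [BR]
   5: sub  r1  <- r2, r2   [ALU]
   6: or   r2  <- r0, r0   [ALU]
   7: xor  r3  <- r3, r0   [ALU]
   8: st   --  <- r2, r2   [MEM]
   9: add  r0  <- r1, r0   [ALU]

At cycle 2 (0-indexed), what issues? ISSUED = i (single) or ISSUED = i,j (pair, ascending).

0. mul.MUL @i0  | no-port MUL/MUL
1. mul.MUL/and.ALU @i1&i2  | 2-wide
2. sub.ALU @i3  | RAW r2
3. beq.BR/sub.ALU @i4&i5  | 2-wide
4. or.ALU/xor.ALU @i6&i7  | 2-wide
5. st.MEM/add.ALU @i8&i9  | 2-wide

ISSUED = 3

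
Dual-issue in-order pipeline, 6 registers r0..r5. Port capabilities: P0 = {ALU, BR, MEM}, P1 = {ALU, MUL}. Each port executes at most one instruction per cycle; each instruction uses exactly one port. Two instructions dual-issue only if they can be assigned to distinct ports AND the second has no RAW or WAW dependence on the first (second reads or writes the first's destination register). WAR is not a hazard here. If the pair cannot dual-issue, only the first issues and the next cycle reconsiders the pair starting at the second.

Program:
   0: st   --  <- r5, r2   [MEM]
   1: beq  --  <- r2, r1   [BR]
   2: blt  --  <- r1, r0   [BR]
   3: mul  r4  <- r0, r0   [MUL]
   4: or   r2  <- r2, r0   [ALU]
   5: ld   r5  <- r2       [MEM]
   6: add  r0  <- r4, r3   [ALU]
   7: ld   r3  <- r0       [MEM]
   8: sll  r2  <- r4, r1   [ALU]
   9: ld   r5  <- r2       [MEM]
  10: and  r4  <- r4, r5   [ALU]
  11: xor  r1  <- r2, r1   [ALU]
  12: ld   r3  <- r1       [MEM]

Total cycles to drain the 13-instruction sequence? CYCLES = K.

c0: i0 st.MEM  no-port MEM/BR
c1: i1 beq.BR  no-port BR/BR
c2: i2&i3 blt.BR+mul.MUL  pair
c3: i4 or.ALU  RAW r2
c4: i5&i6 ld.MEM+add.ALU  pair
c5: i7&i8 ld.MEM+sll.ALU  pair
c6: i9 ld.MEM  RAW r5
c7: i10&i11 and.ALU+xor.ALU  pair
c8: i12 ld.MEM  tail

CYCLES = 9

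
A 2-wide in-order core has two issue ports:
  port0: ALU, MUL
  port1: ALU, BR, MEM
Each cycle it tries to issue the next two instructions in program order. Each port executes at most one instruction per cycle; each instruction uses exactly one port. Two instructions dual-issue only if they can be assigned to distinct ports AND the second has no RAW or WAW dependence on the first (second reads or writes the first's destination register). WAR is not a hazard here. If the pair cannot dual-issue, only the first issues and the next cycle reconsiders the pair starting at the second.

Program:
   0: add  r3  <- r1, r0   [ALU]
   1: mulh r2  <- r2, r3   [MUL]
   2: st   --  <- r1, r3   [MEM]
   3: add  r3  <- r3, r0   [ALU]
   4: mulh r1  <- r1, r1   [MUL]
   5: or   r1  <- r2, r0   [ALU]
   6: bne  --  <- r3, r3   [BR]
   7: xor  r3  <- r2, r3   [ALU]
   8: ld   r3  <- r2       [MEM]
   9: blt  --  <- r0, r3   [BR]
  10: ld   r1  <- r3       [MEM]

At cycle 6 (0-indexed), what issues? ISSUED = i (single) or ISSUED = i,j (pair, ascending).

ISSUED = 9

  cy0 -> i0 (add) RAW r3
  cy1 -> i1/i2 (mulh/st) 2-wide
  cy2 -> i3/i4 (add/mulh) 2-wide
  cy3 -> i5/i6 (or/bne) 2-wide
  cy4 -> i7 (xor) WAW r3
  cy5 -> i8 (ld) no-port MEM/BR
  cy6 -> i9 (blt) no-port BR/MEM
  cy7 -> i10 (ld) tail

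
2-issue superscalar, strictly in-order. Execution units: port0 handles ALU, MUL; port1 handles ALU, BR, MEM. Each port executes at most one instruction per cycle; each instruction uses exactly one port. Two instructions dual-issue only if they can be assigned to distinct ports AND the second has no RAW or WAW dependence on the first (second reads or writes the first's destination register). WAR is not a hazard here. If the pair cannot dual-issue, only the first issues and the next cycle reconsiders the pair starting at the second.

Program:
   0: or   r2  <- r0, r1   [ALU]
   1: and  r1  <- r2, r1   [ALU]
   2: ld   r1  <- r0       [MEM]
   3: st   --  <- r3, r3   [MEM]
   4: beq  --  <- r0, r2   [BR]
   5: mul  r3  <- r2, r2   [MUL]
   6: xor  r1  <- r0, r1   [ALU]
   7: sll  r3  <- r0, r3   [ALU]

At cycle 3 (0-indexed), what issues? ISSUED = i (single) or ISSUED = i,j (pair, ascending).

[0] i0  or.ALU  -- RAW r2
[1] i1  and.ALU  -- WAW r1
[2] i2  ld.MEM  -- no-port MEM/MEM
[3] i3  st.MEM  -- no-port MEM/BR
[4] i4,i5  beq.BR mul.MUL  -- 2-wide
[5] i6,i7  xor.ALU sll.ALU  -- 2-wide

ISSUED = 3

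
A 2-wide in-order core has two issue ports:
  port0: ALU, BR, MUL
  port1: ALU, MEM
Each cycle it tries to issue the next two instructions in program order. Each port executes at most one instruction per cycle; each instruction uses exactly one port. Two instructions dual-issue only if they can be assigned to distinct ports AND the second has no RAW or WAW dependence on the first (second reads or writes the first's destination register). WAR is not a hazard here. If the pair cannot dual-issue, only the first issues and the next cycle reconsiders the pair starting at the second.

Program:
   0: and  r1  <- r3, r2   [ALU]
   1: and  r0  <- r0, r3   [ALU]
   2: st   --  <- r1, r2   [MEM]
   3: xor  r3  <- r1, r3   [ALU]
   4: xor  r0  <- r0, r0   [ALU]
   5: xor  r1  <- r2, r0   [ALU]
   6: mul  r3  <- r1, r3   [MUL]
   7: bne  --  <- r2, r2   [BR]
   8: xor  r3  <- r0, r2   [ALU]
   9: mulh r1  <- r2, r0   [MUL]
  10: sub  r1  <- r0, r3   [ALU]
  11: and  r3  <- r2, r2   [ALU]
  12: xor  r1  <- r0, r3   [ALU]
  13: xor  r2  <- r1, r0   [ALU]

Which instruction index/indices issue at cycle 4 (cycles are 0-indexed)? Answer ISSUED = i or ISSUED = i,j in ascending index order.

ISSUED = 6

t=0 i0,i1:and.ALU;and.ALU ; 2-wide
t=1 i2,i3:st.MEM;xor.ALU ; 2-wide
t=2 i4:xor.ALU ; RAW r0
t=3 i5:xor.ALU ; RAW r1
t=4 i6:mul.MUL ; no-port MUL/BR
t=5 i7,i8:bne.BR;xor.ALU ; 2-wide
t=6 i9:mulh.MUL ; WAW r1
t=7 i10,i11:sub.ALU;and.ALU ; 2-wide
t=8 i12:xor.ALU ; RAW r1
t=9 i13:xor.ALU ; tail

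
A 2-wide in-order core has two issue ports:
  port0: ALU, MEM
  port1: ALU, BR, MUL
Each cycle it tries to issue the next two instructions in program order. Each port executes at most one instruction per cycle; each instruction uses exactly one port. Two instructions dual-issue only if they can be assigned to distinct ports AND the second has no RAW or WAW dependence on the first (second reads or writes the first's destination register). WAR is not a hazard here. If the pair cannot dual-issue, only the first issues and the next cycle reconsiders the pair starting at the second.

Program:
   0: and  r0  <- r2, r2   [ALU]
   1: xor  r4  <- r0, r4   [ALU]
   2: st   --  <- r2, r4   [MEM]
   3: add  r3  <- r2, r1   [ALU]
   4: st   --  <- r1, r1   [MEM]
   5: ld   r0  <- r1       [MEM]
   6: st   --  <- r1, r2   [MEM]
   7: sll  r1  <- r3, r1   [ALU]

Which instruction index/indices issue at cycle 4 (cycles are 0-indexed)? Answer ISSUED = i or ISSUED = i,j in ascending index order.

[0] i0  and.ALU  -- RAW r0
[1] i1  xor.ALU  -- RAW r4
[2] i2,i3  st.MEM add.ALU  -- 2-wide
[3] i4  st.MEM  -- no-port MEM/MEM
[4] i5  ld.MEM  -- no-port MEM/MEM
[5] i6,i7  st.MEM sll.ALU  -- 2-wide

ISSUED = 5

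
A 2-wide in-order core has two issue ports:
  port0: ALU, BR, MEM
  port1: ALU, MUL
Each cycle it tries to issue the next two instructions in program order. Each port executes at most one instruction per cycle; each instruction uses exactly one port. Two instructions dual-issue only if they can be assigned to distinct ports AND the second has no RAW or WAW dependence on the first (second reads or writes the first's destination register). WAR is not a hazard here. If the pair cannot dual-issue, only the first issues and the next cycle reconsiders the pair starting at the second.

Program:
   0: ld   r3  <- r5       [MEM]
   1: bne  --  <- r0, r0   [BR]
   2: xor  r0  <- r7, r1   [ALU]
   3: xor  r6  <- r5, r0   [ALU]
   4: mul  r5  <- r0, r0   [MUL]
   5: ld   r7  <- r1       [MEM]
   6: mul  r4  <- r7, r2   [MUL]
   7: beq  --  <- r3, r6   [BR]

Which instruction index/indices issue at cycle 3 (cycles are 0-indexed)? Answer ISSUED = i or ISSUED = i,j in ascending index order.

ISSUED = 5

t=0 i0:ld ; no-port MEM/BR
t=1 i1+i2:bne;xor ; dual
t=2 i3+i4:xor;mul ; dual
t=3 i5:ld ; RAW r7
t=4 i6+i7:mul;beq ; dual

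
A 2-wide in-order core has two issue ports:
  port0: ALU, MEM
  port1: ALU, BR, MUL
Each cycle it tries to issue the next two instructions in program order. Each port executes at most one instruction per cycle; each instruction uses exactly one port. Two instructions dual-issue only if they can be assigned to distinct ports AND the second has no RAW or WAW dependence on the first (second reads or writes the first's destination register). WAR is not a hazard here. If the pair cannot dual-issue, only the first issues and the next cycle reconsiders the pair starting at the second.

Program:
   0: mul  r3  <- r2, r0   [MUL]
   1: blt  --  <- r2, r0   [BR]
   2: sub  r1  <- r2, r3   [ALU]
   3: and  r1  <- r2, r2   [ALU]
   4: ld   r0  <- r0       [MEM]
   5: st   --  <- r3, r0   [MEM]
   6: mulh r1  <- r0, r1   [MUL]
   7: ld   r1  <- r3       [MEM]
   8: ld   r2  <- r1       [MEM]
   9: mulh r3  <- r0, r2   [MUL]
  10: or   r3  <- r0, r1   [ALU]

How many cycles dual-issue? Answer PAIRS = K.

#0 head=0: mul i0 no-port MUL/BR
#1 head=1: blt/sub i1+i2 pair
#2 head=3: and/ld i3+i4 pair
#3 head=5: st/mulh i5+i6 pair
#4 head=7: ld i7 no-port MEM/MEM
#5 head=8: ld i8 RAW r2
#6 head=9: mulh i9 WAW r3
#7 head=10: or i10 tail

PAIRS = 3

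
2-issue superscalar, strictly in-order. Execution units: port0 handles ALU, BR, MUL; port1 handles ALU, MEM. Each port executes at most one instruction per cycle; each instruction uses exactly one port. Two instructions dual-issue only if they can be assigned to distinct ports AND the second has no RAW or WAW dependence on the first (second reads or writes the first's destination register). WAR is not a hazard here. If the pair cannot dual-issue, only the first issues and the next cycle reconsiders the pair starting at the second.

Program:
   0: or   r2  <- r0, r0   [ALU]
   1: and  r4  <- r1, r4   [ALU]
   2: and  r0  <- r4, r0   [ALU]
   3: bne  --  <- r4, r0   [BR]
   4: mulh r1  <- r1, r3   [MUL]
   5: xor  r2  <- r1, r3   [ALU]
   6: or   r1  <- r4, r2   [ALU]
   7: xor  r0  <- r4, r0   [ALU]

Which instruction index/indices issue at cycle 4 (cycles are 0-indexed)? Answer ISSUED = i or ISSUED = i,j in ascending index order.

ISSUED = 5

c0: i0+i1 or.ALU and.ALU  dual
c1: i2 and.ALU  RAW r0
c2: i3 bne.BR  no-port BR/MUL
c3: i4 mulh.MUL  RAW r1
c4: i5 xor.ALU  RAW r2
c5: i6+i7 or.ALU xor.ALU  dual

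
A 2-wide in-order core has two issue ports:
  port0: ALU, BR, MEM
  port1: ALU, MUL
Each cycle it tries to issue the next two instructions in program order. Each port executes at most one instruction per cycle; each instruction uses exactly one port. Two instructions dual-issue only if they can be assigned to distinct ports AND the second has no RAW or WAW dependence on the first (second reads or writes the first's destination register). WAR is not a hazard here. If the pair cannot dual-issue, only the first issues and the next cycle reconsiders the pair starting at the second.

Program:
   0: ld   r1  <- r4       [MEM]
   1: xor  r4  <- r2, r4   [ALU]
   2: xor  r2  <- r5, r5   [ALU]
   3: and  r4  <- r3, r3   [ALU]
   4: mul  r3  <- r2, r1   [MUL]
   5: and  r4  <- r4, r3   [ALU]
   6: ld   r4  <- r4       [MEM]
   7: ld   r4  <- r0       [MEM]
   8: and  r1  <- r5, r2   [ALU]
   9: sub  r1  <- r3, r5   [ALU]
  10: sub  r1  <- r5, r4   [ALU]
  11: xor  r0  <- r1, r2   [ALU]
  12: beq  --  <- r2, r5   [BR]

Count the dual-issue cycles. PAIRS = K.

PAIRS = 4

0. ld xor @i0/i1  | 2-wide
1. xor and @i2/i3  | 2-wide
2. mul @i4  | RAW r3
3. and @i5  | RAW+WAW r4
4. ld @i6  | no-port MEM/MEM
5. ld and @i7/i8  | 2-wide
6. sub @i9  | WAW r1
7. sub @i10  | RAW r1
8. xor beq @i11/i12  | 2-wide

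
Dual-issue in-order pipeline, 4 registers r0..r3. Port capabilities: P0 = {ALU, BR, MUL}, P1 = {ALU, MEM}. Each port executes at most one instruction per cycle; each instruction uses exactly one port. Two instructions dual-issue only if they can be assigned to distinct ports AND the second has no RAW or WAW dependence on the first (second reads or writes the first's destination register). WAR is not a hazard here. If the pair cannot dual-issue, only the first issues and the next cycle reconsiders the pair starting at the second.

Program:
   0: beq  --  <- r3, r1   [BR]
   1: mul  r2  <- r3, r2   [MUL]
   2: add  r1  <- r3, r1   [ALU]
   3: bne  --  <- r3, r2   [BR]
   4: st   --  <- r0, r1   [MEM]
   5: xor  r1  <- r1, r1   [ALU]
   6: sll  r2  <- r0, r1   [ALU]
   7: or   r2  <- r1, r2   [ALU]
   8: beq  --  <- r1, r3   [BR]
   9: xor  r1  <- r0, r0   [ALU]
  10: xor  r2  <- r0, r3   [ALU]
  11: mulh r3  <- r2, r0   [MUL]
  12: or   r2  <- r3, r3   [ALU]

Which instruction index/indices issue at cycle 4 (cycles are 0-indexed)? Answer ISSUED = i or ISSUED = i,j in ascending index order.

[0] i0  beq  -- no-port BR/MUL
[1] i1&i2  mul+add  -- 2-wide
[2] i3&i4  bne+st  -- 2-wide
[3] i5  xor  -- RAW r1
[4] i6  sll  -- RAW+WAW r2
[5] i7&i8  or+beq  -- 2-wide
[6] i9&i10  xor+xor  -- 2-wide
[7] i11  mulh  -- RAW r3
[8] i12  or  -- tail

ISSUED = 6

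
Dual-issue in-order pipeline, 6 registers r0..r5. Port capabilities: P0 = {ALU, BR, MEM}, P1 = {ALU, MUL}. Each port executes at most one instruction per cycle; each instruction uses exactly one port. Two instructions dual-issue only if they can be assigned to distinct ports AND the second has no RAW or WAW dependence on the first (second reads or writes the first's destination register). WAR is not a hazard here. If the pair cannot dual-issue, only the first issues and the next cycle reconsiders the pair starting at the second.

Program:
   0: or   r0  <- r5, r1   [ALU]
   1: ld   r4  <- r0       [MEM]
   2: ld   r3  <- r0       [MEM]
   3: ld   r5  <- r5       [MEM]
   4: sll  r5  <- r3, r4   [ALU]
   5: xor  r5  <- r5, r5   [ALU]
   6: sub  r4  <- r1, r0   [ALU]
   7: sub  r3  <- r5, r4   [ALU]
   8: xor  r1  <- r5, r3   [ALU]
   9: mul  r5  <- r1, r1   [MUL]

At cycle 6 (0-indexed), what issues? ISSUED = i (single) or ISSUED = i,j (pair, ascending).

ISSUED = 7

t=0 i0:or.ALU ; RAW r0
t=1 i1:ld.MEM ; no-port MEM/MEM
t=2 i2:ld.MEM ; no-port MEM/MEM
t=3 i3:ld.MEM ; WAW r5
t=4 i4:sll.ALU ; RAW+WAW r5
t=5 i5+i6:xor.ALU sub.ALU ; 2-wide
t=6 i7:sub.ALU ; RAW r3
t=7 i8:xor.ALU ; RAW r1
t=8 i9:mul.MUL ; tail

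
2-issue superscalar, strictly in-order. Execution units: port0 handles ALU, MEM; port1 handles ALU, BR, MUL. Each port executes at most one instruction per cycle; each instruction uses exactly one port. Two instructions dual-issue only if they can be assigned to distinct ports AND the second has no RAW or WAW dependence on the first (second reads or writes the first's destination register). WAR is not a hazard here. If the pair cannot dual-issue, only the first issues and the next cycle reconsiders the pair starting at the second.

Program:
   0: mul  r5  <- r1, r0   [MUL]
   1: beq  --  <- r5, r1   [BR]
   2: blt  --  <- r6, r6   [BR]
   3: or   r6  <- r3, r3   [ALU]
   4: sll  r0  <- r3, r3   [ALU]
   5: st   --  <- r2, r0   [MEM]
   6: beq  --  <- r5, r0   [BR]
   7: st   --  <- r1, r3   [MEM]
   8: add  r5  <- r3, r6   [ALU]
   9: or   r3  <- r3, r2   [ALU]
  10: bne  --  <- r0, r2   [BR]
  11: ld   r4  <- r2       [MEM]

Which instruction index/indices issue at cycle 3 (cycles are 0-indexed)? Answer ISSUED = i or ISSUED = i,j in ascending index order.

ISSUED = 4

c0: i0 mul.MUL  no-port MUL/BR
c1: i1 beq.BR  no-port BR/BR
c2: i2&i3 blt.BR/or.ALU  dual
c3: i4 sll.ALU  RAW r0
c4: i5&i6 st.MEM/beq.BR  dual
c5: i7&i8 st.MEM/add.ALU  dual
c6: i9&i10 or.ALU/bne.BR  dual
c7: i11 ld.MEM  tail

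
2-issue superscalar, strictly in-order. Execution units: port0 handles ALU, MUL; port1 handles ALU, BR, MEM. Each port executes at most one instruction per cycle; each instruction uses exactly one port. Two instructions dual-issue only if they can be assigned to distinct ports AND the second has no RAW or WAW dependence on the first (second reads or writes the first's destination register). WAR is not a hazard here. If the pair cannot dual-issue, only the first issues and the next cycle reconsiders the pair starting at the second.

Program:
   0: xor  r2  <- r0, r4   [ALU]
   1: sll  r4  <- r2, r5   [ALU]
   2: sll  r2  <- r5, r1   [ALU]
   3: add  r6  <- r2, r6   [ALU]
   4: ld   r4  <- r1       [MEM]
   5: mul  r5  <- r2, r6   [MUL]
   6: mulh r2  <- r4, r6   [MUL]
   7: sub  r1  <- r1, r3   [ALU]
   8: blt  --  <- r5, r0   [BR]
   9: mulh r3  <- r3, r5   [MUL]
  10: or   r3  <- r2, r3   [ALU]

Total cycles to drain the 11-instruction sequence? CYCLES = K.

t=0 i0:xor.ALU ; RAW r2
t=1 i1/i2:sll.ALU sll.ALU ; 2-wide
t=2 i3/i4:add.ALU ld.MEM ; 2-wide
t=3 i5:mul.MUL ; no-port MUL/MUL
t=4 i6/i7:mulh.MUL sub.ALU ; 2-wide
t=5 i8/i9:blt.BR mulh.MUL ; 2-wide
t=6 i10:or.ALU ; tail

CYCLES = 7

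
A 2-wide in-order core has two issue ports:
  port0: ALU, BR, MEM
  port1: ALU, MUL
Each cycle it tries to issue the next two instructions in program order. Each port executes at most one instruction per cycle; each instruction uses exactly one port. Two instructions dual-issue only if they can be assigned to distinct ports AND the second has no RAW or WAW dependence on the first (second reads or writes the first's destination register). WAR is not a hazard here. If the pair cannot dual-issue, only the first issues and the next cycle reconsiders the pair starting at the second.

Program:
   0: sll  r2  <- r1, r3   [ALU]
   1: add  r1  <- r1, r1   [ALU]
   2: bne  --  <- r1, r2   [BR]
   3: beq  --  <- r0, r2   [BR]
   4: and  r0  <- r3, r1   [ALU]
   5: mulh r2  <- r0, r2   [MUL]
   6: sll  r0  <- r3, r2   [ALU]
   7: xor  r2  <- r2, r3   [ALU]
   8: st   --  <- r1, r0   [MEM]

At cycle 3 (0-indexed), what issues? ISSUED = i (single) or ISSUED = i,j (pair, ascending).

c0: i0,i1 sll.ALU;add.ALU  dual
c1: i2 bne.BR  no-port BR/BR
c2: i3,i4 beq.BR;and.ALU  dual
c3: i5 mulh.MUL  RAW r2
c4: i6,i7 sll.ALU;xor.ALU  dual
c5: i8 st.MEM  tail

ISSUED = 5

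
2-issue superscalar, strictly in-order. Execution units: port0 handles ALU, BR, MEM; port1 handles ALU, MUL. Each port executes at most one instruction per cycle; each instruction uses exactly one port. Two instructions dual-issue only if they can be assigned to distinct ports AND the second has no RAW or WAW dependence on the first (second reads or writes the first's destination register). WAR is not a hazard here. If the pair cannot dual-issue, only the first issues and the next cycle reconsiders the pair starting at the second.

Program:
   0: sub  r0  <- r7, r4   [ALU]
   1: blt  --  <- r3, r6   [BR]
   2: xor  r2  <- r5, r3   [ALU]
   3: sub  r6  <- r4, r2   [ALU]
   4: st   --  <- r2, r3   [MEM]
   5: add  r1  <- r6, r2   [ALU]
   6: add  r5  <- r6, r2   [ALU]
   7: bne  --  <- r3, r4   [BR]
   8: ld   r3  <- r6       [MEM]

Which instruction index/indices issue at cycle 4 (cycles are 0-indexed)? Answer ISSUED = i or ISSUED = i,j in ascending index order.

ISSUED = 7

t=0 i0/i1:sub/blt ; 2-wide
t=1 i2:xor ; RAW r2
t=2 i3/i4:sub/st ; 2-wide
t=3 i5/i6:add/add ; 2-wide
t=4 i7:bne ; no-port BR/MEM
t=5 i8:ld ; tail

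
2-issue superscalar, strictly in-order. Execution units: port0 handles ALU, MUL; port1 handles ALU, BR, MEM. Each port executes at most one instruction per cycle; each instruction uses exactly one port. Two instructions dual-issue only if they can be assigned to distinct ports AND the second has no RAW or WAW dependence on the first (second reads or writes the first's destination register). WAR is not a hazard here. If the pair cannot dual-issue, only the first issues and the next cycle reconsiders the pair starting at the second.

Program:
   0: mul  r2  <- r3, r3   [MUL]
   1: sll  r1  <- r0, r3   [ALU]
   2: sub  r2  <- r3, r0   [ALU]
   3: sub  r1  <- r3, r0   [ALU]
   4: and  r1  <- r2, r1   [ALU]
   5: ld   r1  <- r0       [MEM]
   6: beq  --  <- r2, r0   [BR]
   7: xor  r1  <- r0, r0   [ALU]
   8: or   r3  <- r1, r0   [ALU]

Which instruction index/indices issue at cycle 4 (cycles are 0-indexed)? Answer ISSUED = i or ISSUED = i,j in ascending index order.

  cy0 -> i0,i1 (mul sll) pair
  cy1 -> i2,i3 (sub sub) pair
  cy2 -> i4 (and) WAW r1
  cy3 -> i5 (ld) no-port MEM/BR
  cy4 -> i6,i7 (beq xor) pair
  cy5 -> i8 (or) tail

ISSUED = 6,7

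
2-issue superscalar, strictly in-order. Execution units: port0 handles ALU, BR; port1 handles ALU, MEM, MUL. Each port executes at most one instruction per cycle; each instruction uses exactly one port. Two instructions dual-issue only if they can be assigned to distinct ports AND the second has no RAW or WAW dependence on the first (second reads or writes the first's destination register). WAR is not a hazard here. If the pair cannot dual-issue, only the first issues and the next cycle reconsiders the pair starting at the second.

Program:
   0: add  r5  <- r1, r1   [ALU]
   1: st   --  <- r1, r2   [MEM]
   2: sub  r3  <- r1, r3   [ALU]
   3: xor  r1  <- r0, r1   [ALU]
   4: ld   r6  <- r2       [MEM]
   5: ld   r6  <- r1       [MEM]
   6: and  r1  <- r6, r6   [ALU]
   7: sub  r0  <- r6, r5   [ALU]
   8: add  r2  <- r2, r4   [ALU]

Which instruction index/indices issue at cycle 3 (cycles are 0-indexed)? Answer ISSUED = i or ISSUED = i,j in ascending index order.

[0] i0,i1  add.ALU;st.MEM  -- pair
[1] i2,i3  sub.ALU;xor.ALU  -- pair
[2] i4  ld.MEM  -- no-port MEM/MEM
[3] i5  ld.MEM  -- RAW r6
[4] i6,i7  and.ALU;sub.ALU  -- pair
[5] i8  add.ALU  -- tail

ISSUED = 5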